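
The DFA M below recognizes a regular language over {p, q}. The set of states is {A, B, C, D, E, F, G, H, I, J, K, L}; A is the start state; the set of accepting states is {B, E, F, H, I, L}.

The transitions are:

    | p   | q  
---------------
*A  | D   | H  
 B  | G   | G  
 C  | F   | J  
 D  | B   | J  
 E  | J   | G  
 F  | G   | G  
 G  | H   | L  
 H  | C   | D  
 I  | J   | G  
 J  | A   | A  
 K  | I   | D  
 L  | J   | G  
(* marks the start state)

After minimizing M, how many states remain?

Reachable states from the start: {A,B,C,D,F,G,H,J,L}. Unreachable: {E,I,K} — drop them.
Initial partition by acceptance: {B,F,H,L} | {A,C,D,G,J}.
Refine {A,C,D,G,J} on symbol p: members go to different blocks, giving {C,D,G} and {A,J}.
Split {B,F,H,L} by δ(·,p) → {B,F,H} and {L}.
On input q, block {C,D,G} splits into {C,D} and {G}.
On input p, block {B,F,H} splits into {B,F} and {H}.
Refine {A,J} on symbol p: members go to different blocks, giving {A} and {J}.
Stable partition: {B,F} | {C,D} | {A} | {L} | {G} | {H} | {J} — 7 equivalence classes.

7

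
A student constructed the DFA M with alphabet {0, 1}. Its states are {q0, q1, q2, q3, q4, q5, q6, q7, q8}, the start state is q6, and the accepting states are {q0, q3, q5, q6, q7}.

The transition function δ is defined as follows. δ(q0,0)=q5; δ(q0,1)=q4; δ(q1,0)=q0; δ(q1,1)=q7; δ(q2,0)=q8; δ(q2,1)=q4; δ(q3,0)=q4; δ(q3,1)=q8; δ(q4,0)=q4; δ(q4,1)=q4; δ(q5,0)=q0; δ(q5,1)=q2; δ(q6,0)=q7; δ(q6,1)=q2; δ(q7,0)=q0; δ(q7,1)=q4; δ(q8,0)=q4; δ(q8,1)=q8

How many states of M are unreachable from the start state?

2

No path from q6 leads to q1, q3; the other 7 states are all reachable.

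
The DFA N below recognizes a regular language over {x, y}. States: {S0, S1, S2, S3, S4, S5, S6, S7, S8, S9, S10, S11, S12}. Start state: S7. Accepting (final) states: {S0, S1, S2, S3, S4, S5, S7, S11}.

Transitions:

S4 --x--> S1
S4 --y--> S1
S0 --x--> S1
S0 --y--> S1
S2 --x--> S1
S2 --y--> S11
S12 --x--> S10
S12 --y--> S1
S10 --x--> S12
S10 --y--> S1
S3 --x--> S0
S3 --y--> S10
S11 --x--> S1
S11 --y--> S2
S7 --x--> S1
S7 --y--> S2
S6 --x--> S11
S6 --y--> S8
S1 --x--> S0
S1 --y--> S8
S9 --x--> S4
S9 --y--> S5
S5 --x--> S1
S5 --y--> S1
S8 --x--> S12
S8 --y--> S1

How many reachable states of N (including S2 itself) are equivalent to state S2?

3

First remove the unreachable states {S3,S4,S5,S6,S9}; 8 states remain.
Initial partition by acceptance: {S0,S1,S2,S7,S11} | {S8,S10,S12}.
Split {S0,S1,S2,S7,S11} by δ(·,y) → {S0,S2,S7,S11} and {S1}.
On input y, block {S0,S2,S7,S11} splits into {S2,S7,S11} and {S0}.
Stable partition: {S2,S7,S11} | {S8,S10,S12} | {S1} | {S0} — 4 equivalence classes.
The equivalence class containing S2 is {S2,S7,S11}, of size 3.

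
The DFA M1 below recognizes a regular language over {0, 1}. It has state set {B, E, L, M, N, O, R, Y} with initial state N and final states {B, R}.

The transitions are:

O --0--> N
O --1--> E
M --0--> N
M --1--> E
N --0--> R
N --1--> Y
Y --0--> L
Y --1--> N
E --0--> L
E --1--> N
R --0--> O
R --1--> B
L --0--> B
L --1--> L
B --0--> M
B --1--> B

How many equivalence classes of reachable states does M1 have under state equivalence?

5

Every state is reachable, so we keep all 8.
P0 = {B,R} | {E,L,M,N,O,Y}.
Split {E,L,M,N,O,Y} by δ(·,0) → {E,M,O,Y} and {L,N}.
On input 1, block {E,M,O,Y} splits into {E,Y} and {M,O}.
Split {L,N} by δ(·,1) → {N} and {L}.
Stable partition: {B,R} | {E,Y} | {N} | {M,O} | {L} — 5 equivalence classes.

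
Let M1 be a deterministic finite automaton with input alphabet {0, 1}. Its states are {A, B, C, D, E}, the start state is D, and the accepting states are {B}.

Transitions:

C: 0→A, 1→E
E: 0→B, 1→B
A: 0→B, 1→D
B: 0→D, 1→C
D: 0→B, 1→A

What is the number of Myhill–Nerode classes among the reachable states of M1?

4

All states are reachable from the start state.
P0 = {B} | {A,C,D,E}.
Refine {A,C,D,E} on symbol 0: members go to different blocks, giving {A,D,E} and {C}.
Refine {A,D,E} on symbol 1: members go to different blocks, giving {A,D} and {E}.
The partition is now stable with 4 blocks: {B} | {A,D} | {C} | {E}.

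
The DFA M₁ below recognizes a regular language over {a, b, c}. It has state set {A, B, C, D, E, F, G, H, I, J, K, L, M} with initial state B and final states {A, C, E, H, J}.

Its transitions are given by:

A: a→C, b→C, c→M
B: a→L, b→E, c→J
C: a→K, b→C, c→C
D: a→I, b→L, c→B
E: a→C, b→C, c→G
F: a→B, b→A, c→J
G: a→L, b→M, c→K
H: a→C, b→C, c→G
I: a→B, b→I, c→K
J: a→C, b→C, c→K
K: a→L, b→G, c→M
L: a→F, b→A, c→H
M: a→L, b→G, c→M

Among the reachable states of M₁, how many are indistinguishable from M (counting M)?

First remove the unreachable states {D,I}; 11 states remain.
Initial partition by acceptance: {A,C,E,H,J} | {B,F,G,K,L,M}.
On input a, block {A,C,E,H,J} splits into {A,E,H,J} and {C}.
Split {B,F,G,K,L,M} by δ(·,b) → {B,F,L} and {G,K,M}.
Stable partition: {A,E,H,J} | {B,F,L} | {C} | {G,K,M} — 4 equivalence classes.
State M belongs to the block {G,K,M}, which has 3 states.

3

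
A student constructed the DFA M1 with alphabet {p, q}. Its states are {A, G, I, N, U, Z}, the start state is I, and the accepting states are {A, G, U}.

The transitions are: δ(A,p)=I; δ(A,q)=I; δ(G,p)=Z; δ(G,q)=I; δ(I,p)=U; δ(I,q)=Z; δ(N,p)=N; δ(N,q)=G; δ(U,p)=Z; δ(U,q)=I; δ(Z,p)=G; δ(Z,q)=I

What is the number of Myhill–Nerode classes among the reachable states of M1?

2

States {A,N} cannot be reached from the start state, so discard them.
Initial partition by acceptance: {G,U} | {I,Z}.
The partition is now stable with 2 blocks: {G,U} | {I,Z}.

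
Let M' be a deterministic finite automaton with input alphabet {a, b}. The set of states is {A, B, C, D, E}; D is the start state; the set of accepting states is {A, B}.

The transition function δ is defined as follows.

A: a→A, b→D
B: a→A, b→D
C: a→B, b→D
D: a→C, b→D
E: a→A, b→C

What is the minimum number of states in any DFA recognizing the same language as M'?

3

Reachable states from the start: {A,B,C,D}. Unreachable: {E} — drop them.
Start with accepting vs non-accepting: {A,B} | {C,D}.
Refine {C,D} on symbol a: members go to different blocks, giving {C} and {D}.
No further refinement is possible. Final partition (3 blocks): {A,B} | {C} | {D}.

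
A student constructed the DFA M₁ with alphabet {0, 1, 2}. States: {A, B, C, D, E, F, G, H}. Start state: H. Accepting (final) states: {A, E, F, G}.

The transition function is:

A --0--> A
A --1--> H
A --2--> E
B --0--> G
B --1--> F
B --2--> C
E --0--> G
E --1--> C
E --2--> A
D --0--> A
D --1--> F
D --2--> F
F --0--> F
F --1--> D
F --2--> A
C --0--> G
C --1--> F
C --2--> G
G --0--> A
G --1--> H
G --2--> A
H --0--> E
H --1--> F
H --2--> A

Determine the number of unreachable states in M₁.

No path from H leads to B; the other 7 states are all reachable.

1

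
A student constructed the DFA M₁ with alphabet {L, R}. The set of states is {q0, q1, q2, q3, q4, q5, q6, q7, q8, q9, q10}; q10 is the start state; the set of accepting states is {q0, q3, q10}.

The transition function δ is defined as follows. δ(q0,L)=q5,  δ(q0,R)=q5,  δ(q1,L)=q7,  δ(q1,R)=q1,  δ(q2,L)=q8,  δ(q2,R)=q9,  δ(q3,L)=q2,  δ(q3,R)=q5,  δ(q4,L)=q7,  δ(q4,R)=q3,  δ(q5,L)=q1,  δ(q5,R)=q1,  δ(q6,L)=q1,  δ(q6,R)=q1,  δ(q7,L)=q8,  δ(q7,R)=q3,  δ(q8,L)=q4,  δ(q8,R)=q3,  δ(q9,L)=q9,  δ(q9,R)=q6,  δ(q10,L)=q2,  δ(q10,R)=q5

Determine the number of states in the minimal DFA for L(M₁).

6

States {q0} cannot be reached from the start state, so discard them.
Initial partition by acceptance: {q3,q10} | {q1,q2,q4,q5,q6,q7,q8,q9}.
Refine {q1,q2,q4,q5,q6,q7,q8,q9} on symbol R: members go to different blocks, giving {q1,q2,q5,q6,q9} and {q4,q7,q8}.
On input L, block {q1,q2,q5,q6,q9} splits into {q5,q6,q9} and {q1,q2}.
Split {q5,q6,q9} by δ(·,L) → {q5,q6} and {q9}.
Refine {q1,q2} on symbol R: members go to different blocks, giving {q1} and {q2}.
The partition is now stable with 6 blocks: {q3,q10} | {q5,q6} | {q4,q7,q8} | {q1} | {q9} | {q2}.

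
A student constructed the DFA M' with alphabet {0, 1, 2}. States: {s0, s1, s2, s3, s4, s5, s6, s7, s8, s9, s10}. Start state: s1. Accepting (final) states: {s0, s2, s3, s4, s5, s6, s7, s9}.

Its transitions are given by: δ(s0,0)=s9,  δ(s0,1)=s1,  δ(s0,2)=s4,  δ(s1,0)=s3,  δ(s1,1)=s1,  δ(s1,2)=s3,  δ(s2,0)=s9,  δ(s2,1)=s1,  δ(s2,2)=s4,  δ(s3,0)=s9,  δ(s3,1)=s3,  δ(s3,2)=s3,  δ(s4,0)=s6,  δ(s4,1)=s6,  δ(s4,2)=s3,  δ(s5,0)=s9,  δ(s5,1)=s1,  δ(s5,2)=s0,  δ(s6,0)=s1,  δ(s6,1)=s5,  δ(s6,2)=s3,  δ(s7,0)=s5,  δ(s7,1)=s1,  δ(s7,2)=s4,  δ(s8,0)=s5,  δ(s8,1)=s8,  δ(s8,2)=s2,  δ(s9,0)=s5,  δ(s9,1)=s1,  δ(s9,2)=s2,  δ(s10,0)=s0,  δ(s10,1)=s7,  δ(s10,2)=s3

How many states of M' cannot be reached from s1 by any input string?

Starting at s1 and following transitions, the reachable set is {s0, s1, s2, s3, s4, s5, s6, s9}. That leaves s7, s8, s10 unreachable — 3 in total.

3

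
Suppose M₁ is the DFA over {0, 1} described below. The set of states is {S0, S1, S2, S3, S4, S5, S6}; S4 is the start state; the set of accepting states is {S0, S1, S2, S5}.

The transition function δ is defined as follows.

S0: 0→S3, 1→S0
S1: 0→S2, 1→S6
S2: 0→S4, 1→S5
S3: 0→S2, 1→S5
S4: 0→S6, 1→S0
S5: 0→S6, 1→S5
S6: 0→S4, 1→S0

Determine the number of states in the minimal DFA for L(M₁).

4

First remove the unreachable states {S1}; 6 states remain.
Initial partition by acceptance: {S0,S2,S5} | {S3,S4,S6}.
On input 0, block {S3,S4,S6} splits into {S4,S6} and {S3}.
Refine {S0,S2,S5} on symbol 0: members go to different blocks, giving {S2,S5} and {S0}.
The partition is now stable with 4 blocks: {S2,S5} | {S4,S6} | {S3} | {S0}.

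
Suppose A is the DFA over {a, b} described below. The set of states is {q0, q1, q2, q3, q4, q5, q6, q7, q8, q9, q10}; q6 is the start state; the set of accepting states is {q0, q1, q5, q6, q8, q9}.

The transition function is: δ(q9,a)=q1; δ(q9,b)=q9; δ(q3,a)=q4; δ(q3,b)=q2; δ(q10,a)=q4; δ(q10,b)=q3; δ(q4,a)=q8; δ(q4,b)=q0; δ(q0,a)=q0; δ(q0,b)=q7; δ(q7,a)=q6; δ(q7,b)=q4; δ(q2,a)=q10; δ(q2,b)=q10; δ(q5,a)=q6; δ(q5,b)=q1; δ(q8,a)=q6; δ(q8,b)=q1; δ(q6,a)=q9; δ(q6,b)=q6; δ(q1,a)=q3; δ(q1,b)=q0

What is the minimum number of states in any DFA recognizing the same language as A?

States {q5} cannot be reached from the start state, so discard them.
Initial partition by acceptance: {q0,q1,q6,q8,q9} | {q2,q3,q4,q7,q10}.
Refine {q0,q1,q6,q8,q9} on symbol a: members go to different blocks, giving {q0,q6,q8,q9} and {q1}.
On input a, block {q0,q6,q8,q9} splits into {q0,q6,q8} and {q9}.
On input a, block {q0,q6,q8} splits into {q0,q8} and {q6}.
Refine {q0,q8} on symbol a: members go to different blocks, giving {q0} and {q8}.
Split {q2,q3,q4,q7,q10} by δ(·,a) → {q2,q3,q10} and {q4} and {q7}.
Split {q2,q3,q10} by δ(·,a) → {q3,q10} and {q2}.
On input b, block {q3,q10} splits into {q3} and {q10}.
Stable partition: {q0} | {q3} | {q1} | {q9} | {q6} | {q8} | {q4} | {q7} | {q2} | {q10} — 10 equivalence classes.

10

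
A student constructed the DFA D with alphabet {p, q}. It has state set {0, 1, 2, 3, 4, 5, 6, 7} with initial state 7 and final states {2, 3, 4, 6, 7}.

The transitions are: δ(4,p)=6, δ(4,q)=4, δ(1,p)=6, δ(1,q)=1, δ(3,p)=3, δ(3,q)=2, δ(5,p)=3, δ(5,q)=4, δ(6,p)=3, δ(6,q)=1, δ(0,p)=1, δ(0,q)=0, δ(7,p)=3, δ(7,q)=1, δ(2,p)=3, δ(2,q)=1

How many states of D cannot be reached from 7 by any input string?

3

No path from 7 leads to 0, 4, 5; the other 5 states are all reachable.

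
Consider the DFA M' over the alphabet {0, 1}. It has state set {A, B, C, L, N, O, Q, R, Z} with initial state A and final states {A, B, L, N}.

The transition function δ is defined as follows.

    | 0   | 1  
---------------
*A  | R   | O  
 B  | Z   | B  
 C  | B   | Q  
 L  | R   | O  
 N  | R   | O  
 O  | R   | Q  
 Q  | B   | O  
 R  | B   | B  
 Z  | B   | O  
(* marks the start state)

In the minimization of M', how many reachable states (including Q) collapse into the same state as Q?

Reachable states from the start: {A,B,O,Q,R,Z}. Unreachable: {C,L,N} — drop them.
P0 = {A,B} | {O,Q,R,Z}.
On input 1, block {A,B} splits into {B} and {A}.
Refine {O,Q,R,Z} on symbol 0: members go to different blocks, giving {Q,R,Z} and {O}.
Split {Q,R,Z} by δ(·,1) → {Q,Z} and {R}.
The partition is now stable with 5 blocks: {B} | {Q,Z} | {A} | {O} | {R}.
State Q belongs to the block {Q,Z}, which has 2 states.

2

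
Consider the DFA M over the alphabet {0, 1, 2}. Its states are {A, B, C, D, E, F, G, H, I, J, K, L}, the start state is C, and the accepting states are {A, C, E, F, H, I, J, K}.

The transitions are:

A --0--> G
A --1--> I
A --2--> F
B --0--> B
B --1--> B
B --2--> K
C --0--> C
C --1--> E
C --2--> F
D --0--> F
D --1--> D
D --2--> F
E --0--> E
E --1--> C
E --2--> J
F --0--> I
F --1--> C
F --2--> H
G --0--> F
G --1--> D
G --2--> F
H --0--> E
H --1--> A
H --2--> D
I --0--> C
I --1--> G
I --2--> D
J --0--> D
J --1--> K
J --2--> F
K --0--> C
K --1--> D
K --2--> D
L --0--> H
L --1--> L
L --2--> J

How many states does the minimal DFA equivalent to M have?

7

States {B,L} cannot be reached from the start state, so discard them.
Initial partition by acceptance: {A,C,E,F,H,I,J,K} | {D,G}.
Split {A,C,E,F,H,I,J,K} by δ(·,0) → {C,E,F,H,I,K} and {A,J}.
On input 1, block {C,E,F,H,I,K} splits into {C,E,F} and {I,K} and {H}.
Refine {C,E,F} on symbol 0: members go to different blocks, giving {C,E} and {F}.
On input 2, block {C,E} splits into {C} and {E}.
No further refinement is possible. Final partition (7 blocks): {C} | {D,G} | {A,J} | {I,K} | {H} | {F} | {E}.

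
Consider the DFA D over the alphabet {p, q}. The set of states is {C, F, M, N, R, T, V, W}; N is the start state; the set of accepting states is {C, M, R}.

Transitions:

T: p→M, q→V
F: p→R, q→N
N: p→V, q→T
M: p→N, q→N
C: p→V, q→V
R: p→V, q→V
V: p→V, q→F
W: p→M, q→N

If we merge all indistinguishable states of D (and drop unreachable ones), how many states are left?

3

Reachable states from the start: {F,M,N,R,T,V}. Unreachable: {C,W} — drop them.
P0 = {M,R} | {F,N,T,V}.
Split {F,N,T,V} by δ(·,p) → {N,V} and {F,T}.
Stable partition: {M,R} | {N,V} | {F,T} — 3 equivalence classes.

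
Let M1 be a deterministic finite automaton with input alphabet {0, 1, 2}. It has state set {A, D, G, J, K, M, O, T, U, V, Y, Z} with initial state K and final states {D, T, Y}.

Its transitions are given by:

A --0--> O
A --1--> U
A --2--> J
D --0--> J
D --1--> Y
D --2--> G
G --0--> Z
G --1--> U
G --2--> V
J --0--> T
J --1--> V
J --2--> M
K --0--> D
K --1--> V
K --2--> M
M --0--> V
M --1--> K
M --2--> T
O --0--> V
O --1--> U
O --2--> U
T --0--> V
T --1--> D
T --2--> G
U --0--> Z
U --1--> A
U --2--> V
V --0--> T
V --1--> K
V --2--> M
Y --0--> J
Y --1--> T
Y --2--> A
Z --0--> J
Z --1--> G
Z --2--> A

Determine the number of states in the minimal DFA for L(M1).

5

All states are reachable from the start state.
P0 = {D,T,Y} | {A,G,J,K,M,O,U,V,Z}.
Refine {A,G,J,K,M,O,U,V,Z} on symbol 0: members go to different blocks, giving {A,G,M,O,U,Z} and {J,K,V}.
Refine {A,G,M,O,U,Z} on symbol 0: members go to different blocks, giving {A,G,U} and {M,O,Z}.
Refine {M,O,Z} on symbol 1: members go to different blocks, giving {O,Z} and {M}.
Stable partition: {D,T,Y} | {A,G,U} | {J,K,V} | {O,Z} | {M} — 5 equivalence classes.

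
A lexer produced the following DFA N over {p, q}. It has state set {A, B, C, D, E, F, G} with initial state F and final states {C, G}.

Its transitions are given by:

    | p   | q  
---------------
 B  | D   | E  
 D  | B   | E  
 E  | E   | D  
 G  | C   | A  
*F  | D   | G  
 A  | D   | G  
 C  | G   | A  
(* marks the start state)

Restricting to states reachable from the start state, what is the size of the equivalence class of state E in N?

Every state is reachable, so we keep all 7.
P0 = {C,G} | {A,B,D,E,F}.
On input q, block {A,B,D,E,F} splits into {B,D,E} and {A,F}.
No further refinement is possible. Final partition (3 blocks): {C,G} | {B,D,E} | {A,F}.
State E belongs to the block {B,D,E}, which has 3 states.

3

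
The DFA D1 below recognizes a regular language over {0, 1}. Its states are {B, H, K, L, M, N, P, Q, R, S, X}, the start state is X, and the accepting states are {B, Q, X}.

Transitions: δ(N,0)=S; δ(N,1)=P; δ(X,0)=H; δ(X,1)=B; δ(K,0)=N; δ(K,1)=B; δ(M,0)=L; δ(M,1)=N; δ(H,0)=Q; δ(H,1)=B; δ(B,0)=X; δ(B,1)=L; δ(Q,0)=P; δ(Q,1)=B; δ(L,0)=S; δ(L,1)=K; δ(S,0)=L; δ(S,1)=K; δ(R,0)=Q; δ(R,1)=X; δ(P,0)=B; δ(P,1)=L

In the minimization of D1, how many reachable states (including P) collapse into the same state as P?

States {M,R} cannot be reached from the start state, so discard them.
Initial partition by acceptance: {B,Q,X} | {H,K,L,N,P,S}.
On input 0, block {B,Q,X} splits into {Q,X} and {B}.
Refine {H,K,L,N,P,S} on symbol 0: members go to different blocks, giving {K,L,N,S} and {H} and {P}.
On input 0, block {Q,X} splits into {X} and {Q}.
On input 1, block {K,L,N,S} splits into {L,S} and {N} and {K}.
The partition is now stable with 8 blocks: {X} | {L,S} | {B} | {H} | {P} | {Q} | {N} | {K}.
State P belongs to the block {P}, which has 1 states.

1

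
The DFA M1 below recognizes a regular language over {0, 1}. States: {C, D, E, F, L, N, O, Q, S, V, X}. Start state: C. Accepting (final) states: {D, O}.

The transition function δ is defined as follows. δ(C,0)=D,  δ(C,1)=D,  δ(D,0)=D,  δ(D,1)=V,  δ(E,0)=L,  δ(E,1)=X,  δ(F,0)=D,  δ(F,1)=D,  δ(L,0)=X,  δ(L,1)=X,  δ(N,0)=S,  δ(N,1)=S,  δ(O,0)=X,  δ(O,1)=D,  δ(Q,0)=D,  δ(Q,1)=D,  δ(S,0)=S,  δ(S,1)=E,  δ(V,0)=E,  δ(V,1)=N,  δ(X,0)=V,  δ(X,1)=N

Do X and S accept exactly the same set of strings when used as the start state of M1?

Reachable states from the start: {C,D,E,L,N,S,V,X}. Unreachable: {F,O,Q} — drop them.
P0 = {D} | {C,E,L,N,S,V,X}.
Refine {C,E,L,N,S,V,X} on symbol 0: members go to different blocks, giving {E,L,N,S,V,X} and {C}.
The partition is now stable with 3 blocks: {D} | {E,L,N,S,V,X} | {C}.
X and S lie in the same block of the stable partition, so they are equivalent — no string distinguishes them.

Yes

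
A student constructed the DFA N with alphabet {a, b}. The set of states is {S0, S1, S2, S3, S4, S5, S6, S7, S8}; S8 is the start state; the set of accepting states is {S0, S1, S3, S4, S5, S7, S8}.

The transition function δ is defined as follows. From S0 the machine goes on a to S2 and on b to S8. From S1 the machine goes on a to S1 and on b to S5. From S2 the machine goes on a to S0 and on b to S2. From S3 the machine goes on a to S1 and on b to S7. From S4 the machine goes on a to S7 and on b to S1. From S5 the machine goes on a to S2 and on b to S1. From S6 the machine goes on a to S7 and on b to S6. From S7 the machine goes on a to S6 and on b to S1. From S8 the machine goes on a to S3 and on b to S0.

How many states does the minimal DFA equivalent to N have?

States {S4} cannot be reached from the start state, so discard them.
Start with accepting vs non-accepting: {S0,S1,S3,S5,S7,S8} | {S2,S6}.
Split {S0,S1,S3,S5,S7,S8} by δ(·,a) → {S0,S5,S7} and {S1,S3,S8}.
No further refinement is possible. Final partition (3 blocks): {S0,S5,S7} | {S2,S6} | {S1,S3,S8}.

3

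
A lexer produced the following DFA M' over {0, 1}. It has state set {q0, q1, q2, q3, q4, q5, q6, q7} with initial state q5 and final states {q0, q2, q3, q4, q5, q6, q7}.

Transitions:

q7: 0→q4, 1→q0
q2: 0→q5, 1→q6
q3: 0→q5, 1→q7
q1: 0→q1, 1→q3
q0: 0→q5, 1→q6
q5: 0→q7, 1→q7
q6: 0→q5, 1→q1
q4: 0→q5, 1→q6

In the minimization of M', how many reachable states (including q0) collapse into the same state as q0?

2

States {q2} cannot be reached from the start state, so discard them.
P0 = {q0,q3,q4,q5,q6,q7} | {q1}.
Refine {q0,q3,q4,q5,q6,q7} on symbol 1: members go to different blocks, giving {q0,q3,q4,q5,q7} and {q6}.
Split {q0,q3,q4,q5,q7} by δ(·,1) → {q3,q5,q7} and {q0,q4}.
Split {q3,q5,q7} by δ(·,0) → {q3,q5} and {q7}.
Split {q3,q5} by δ(·,0) → {q3} and {q5}.
Stable partition: {q3} | {q1} | {q6} | {q0,q4} | {q7} | {q5} — 6 equivalence classes.
State q0 belongs to the block {q0,q4}, which has 2 states.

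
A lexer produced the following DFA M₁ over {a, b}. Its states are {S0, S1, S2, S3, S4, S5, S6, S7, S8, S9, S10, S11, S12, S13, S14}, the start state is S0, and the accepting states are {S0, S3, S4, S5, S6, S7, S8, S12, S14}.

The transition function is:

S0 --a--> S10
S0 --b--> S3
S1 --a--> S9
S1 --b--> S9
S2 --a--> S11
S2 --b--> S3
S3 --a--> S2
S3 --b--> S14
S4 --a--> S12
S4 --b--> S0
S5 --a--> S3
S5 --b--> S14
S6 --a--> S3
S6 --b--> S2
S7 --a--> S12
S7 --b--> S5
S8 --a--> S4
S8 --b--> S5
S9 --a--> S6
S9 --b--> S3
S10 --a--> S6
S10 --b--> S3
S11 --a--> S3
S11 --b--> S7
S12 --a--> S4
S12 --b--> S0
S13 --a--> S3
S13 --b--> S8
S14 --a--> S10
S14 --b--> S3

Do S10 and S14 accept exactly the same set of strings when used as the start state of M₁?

First remove the unreachable states {S1,S8,S9,S13}; 11 states remain.
Start with accepting vs non-accepting: {S0,S3,S4,S5,S6,S7,S12,S14} | {S2,S10,S11}.
Refine {S0,S3,S4,S5,S6,S7,S12,S14} on symbol a: members go to different blocks, giving {S4,S5,S6,S7,S12} and {S0,S3,S14}.
Refine {S4,S5,S6,S7,S12} on symbol a: members go to different blocks, giving {S4,S7,S12} and {S5,S6}.
Split {S4,S7,S12} by δ(·,b) → {S4,S12} and {S7}.
Refine {S2,S10,S11} on symbol a: members go to different blocks, giving {S2} and {S10} and {S11}.
On input a, block {S0,S3,S14} splits into {S0,S14} and {S3}.
On input b, block {S5,S6} splits into {S5} and {S6}.
No further refinement is possible. Final partition (9 blocks): {S4,S12} | {S2} | {S0,S14} | {S5} | {S7} | {S10} | {S11} | {S3} | {S6}.
S10 and S14 end up in different blocks, so they are distinguishable. For instance, the string 'ε' is accepted from only S14.

No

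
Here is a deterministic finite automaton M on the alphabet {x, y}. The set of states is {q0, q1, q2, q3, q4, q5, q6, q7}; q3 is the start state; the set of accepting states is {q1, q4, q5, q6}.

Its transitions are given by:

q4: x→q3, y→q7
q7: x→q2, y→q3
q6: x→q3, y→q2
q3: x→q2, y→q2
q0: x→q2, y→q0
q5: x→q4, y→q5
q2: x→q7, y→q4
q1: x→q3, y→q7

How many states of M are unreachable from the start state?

4

No path from q3 leads to q0, q1, q5, q6; the other 4 states are all reachable.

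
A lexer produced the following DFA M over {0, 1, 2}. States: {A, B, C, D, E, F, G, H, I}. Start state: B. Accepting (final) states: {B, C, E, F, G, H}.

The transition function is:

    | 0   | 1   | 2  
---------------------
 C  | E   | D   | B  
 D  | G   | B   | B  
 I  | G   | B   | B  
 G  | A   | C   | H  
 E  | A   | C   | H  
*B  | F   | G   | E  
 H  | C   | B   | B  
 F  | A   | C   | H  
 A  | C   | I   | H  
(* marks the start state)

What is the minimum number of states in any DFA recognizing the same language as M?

Start with accepting vs non-accepting: {B,C,E,F,G,H} | {A,D,I}.
Refine {B,C,E,F,G,H} on symbol 0: members go to different blocks, giving {B,C,H} and {E,F,G}.
On input 0, block {B,C,H} splits into {B,C} and {H}.
Split {B,C} by δ(·,1) → {B} and {C}.
Split {A,D,I} by δ(·,0) → {D,I} and {A}.
No further refinement is possible. Final partition (6 blocks): {B} | {D,I} | {E,F,G} | {H} | {C} | {A}.

6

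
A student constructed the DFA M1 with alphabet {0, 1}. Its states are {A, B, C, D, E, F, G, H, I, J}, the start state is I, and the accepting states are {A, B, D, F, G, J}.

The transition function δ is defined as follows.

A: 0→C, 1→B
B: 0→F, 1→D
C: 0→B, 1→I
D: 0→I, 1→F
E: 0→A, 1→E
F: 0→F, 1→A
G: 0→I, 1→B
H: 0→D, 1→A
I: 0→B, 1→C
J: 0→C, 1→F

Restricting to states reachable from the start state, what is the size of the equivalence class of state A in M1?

2

Reachable states from the start: {A,B,C,D,F,I}. Unreachable: {E,G,H,J} — drop them.
P0 = {A,B,D,F} | {C,I}.
Split {A,B,D,F} by δ(·,0) → {A,D} and {B,F}.
Stable partition: {A,D} | {C,I} | {B,F} — 3 equivalence classes.
The equivalence class containing A is {A,D}, of size 2.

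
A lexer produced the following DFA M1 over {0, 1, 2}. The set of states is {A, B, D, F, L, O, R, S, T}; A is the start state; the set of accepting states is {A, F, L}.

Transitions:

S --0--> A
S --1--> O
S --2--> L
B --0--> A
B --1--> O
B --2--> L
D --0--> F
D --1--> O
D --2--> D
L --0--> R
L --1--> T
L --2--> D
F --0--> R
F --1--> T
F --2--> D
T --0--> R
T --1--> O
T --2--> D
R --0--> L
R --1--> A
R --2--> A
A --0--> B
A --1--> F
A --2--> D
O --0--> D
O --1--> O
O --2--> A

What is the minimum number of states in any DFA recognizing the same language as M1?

7

Reachable states from the start: {A,B,D,F,L,O,R,T}. Unreachable: {S} — drop them.
Initial partition by acceptance: {A,F,L} | {B,D,O,R,T}.
Split {A,F,L} by δ(·,1) → {F,L} and {A}.
Split {B,D,O,R,T} by δ(·,0) → {O,T} and {D,R} and {B}.
On input 2, block {O,T} splits into {T} and {O}.
On input 1, block {D,R} splits into {R} and {D}.
The partition is now stable with 7 blocks: {F,L} | {T} | {A} | {R} | {B} | {O} | {D}.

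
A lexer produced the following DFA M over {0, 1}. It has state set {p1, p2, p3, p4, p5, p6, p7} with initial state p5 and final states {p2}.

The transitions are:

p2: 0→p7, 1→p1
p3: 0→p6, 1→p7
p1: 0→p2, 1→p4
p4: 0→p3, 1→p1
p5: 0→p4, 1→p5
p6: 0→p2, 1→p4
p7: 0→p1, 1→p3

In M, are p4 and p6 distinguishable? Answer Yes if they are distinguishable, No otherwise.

Yes

All states are reachable from the start state.
Initial partition by acceptance: {p2} | {p1,p3,p4,p5,p6,p7}.
Refine {p1,p3,p4,p5,p6,p7} on symbol 0: members go to different blocks, giving {p3,p4,p5,p7} and {p1,p6}.
Refine {p3,p4,p5,p7} on symbol 0: members go to different blocks, giving {p3,p7} and {p4,p5}.
On input 0, block {p4,p5} splits into {p4} and {p5}.
Stable partition: {p2} | {p3,p7} | {p1,p6} | {p4} | {p5} — 5 equivalence classes.
p4 and p6 end up in different blocks, so they are distinguishable. For instance, the string '0' is accepted from only p6.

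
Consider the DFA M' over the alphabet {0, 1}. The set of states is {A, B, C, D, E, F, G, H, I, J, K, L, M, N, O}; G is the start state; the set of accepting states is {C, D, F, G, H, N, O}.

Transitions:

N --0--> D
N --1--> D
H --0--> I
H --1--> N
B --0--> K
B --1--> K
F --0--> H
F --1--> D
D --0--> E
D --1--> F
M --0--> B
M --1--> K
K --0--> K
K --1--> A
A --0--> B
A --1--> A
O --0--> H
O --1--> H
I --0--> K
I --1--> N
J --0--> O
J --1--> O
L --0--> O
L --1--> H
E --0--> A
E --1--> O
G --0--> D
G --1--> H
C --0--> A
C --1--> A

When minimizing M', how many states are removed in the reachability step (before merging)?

BFS from G reaches {A, B, D, E, F, G, H, I, K, N, O}; the 4 state(s) C, J, L, M are never visited.

4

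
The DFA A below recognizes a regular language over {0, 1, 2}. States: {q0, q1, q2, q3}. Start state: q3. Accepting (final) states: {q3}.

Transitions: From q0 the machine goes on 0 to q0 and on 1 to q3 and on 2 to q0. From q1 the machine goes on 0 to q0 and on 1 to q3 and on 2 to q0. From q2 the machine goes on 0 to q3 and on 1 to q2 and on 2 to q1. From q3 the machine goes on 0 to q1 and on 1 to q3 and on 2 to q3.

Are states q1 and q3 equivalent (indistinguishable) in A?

First remove the unreachable states {q2}; 3 states remain.
Start with accepting vs non-accepting: {q3} | {q0,q1}.
The partition is now stable with 2 blocks: {q3} | {q0,q1}.
q1 and q3 end up in different blocks, so they are distinguishable. For instance, the string 'ε' is accepted from only q3.

No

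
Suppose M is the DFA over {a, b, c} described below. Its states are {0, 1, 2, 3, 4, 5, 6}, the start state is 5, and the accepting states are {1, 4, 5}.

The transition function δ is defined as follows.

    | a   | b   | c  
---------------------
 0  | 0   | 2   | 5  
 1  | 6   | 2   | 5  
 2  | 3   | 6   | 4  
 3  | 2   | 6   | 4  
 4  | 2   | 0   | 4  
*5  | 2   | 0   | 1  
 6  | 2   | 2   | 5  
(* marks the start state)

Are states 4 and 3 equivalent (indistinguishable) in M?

No

All states are reachable from the start state.
Initial partition by acceptance: {1,4,5} | {0,2,3,6}.
No further refinement is possible. Final partition (2 blocks): {1,4,5} | {0,2,3,6}.
4 and 3 end up in different blocks, so they are distinguishable. For instance, the string 'ε' is accepted from only 4.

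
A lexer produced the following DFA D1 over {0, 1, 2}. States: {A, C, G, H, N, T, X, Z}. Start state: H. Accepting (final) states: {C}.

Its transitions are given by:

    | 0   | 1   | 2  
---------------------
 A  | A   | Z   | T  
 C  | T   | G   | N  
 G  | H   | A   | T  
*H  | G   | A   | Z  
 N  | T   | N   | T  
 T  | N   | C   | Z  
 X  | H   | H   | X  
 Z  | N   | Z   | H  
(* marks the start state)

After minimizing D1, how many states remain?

First remove the unreachable states {X}; 7 states remain.
Initial partition by acceptance: {C} | {A,G,H,N,T,Z}.
Refine {A,G,H,N,T,Z} on symbol 1: members go to different blocks, giving {A,G,H,N,Z} and {T}.
Split {A,G,H,N,Z} by δ(·,0) → {A,G,H,Z} and {N}.
Refine {A,G,H,Z} on symbol 0: members go to different blocks, giving {A,G,H} and {Z}.
On input 1, block {A,G,H} splits into {G,H} and {A}.
Split {G,H} by δ(·,2) → {H} and {G}.
Stable partition: {C} | {H} | {T} | {N} | {Z} | {A} | {G} — 7 equivalence classes.

7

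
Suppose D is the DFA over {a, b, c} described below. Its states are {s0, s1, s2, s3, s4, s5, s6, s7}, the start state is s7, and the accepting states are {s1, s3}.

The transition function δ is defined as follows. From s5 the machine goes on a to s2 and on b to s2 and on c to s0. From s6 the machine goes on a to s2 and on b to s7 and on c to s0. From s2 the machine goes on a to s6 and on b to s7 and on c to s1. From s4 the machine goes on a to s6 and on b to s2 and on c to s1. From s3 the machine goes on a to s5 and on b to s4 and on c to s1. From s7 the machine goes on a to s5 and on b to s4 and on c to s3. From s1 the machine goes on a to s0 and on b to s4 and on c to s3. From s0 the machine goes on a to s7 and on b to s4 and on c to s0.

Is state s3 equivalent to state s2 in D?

No

All states are reachable from the start state.
Initial partition by acceptance: {s1,s3} | {s0,s2,s4,s5,s6,s7}.
Split {s0,s2,s4,s5,s6,s7} by δ(·,c) → {s0,s5,s6} and {s2,s4,s7}.
No further refinement is possible. Final partition (3 blocks): {s1,s3} | {s0,s5,s6} | {s2,s4,s7}.
s3 and s2 end up in different blocks, so they are distinguishable. For instance, the string 'ε' is accepted from only s3.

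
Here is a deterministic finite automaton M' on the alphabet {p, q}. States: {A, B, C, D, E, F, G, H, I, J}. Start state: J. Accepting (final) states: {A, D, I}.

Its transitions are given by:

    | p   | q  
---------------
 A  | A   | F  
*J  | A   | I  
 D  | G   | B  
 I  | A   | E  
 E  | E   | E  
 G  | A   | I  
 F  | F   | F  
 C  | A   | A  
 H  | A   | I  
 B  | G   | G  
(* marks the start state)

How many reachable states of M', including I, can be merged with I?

Reachable states from the start: {A,E,F,I,J}. Unreachable: {B,C,D,G,H} — drop them.
P0 = {A,I} | {E,F,J}.
On input p, block {E,F,J} splits into {E,F} and {J}.
The partition is now stable with 3 blocks: {A,I} | {E,F} | {J}.
State I belongs to the block {A,I}, which has 2 states.

2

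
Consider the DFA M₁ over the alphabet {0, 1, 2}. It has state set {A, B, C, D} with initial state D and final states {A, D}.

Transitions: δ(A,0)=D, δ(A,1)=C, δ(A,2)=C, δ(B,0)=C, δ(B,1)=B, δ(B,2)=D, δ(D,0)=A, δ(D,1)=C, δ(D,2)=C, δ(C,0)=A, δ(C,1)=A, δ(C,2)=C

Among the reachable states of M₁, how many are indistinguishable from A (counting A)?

2

First remove the unreachable states {B}; 3 states remain.
P0 = {A,D} | {C}.
No further refinement is possible. Final partition (2 blocks): {A,D} | {C}.
The equivalence class containing A is {A,D}, of size 2.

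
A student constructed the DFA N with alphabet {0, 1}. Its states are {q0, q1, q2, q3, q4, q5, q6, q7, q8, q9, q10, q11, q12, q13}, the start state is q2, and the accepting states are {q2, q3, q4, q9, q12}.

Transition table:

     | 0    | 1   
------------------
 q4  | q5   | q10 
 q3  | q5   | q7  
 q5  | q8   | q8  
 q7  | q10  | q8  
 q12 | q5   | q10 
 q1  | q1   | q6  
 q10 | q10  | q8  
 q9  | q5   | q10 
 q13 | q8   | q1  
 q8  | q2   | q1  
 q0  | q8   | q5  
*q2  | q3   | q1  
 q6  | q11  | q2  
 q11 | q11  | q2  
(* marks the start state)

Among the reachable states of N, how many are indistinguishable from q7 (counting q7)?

2

Reachable states from the start: {q1,q2,q3,q5,q6,q7,q8,q10,q11}. Unreachable: {q0,q4,q9,q12,q13} — drop them.
P0 = {q2,q3} | {q1,q5,q6,q7,q8,q10,q11}.
Split {q2,q3} by δ(·,0) → {q2} and {q3}.
Split {q1,q5,q6,q7,q8,q10,q11} by δ(·,0) → {q1,q5,q6,q7,q10,q11} and {q8}.
Split {q1,q5,q6,q7,q10,q11} by δ(·,0) → {q1,q6,q7,q10,q11} and {q5}.
Refine {q1,q6,q7,q10,q11} on symbol 1: members go to different blocks, giving {q6,q11} and {q7,q10} and {q1}.
No further refinement is possible. Final partition (7 blocks): {q2} | {q6,q11} | {q3} | {q8} | {q5} | {q7,q10} | {q1}.
The equivalence class containing q7 is {q7,q10}, of size 2.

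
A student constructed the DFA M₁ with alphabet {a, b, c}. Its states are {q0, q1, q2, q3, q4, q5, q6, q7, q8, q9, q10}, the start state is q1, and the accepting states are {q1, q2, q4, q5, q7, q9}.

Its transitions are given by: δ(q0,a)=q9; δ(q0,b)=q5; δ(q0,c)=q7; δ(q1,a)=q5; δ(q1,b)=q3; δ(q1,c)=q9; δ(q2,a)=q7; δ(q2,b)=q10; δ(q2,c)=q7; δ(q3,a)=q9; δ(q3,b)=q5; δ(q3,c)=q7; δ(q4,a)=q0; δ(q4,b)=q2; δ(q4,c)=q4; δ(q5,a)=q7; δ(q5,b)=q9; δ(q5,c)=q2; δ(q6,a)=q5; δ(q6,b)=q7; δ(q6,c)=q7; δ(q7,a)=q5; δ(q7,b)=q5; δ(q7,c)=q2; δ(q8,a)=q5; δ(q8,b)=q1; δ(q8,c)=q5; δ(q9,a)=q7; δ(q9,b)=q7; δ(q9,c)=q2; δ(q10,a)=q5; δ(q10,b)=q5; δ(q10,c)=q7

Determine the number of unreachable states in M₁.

4

BFS from q1 reaches {q1, q2, q3, q5, q7, q9, q10}; the 4 state(s) q0, q4, q6, q8 are never visited.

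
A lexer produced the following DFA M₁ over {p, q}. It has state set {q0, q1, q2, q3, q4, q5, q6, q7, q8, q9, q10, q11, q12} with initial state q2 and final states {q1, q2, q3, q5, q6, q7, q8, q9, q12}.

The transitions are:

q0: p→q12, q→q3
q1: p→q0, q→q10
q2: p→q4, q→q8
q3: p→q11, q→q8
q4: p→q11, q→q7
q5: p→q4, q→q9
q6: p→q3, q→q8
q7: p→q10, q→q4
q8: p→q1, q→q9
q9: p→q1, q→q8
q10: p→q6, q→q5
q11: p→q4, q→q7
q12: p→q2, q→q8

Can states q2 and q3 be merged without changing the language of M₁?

P0 = {q1,q2,q3,q5,q6,q7,q8,q9,q12} | {q0,q4,q10,q11}.
On input p, block {q1,q2,q3,q5,q6,q7,q8,q9,q12} splits into {q1,q2,q3,q5,q7} and {q6,q8,q9,q12}.
On input q, block {q1,q2,q3,q5,q7} splits into {q2,q3,q5} and {q1,q7}.
Split {q0,q4,q10,q11} by δ(·,p) → {q0,q10} and {q4,q11}.
Split {q6,q8,q9,q12} by δ(·,p) → {q6,q12} and {q8,q9}.
Split {q1,q7} by δ(·,q) → {q1} and {q7}.
The partition is now stable with 7 blocks: {q2,q3,q5} | {q0,q10} | {q6,q12} | {q1} | {q4,q11} | {q8,q9} | {q7}.
q2 and q3 lie in the same block of the stable partition, so they are equivalent — no string distinguishes them.

Yes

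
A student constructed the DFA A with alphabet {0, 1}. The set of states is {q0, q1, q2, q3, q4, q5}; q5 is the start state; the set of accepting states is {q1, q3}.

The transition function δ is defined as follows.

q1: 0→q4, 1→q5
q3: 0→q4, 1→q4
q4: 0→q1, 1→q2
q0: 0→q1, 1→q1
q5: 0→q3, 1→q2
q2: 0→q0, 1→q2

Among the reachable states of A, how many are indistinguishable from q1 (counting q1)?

All states are reachable from the start state.
P0 = {q1,q3} | {q0,q2,q4,q5}.
On input 0, block {q0,q2,q4,q5} splits into {q0,q4,q5} and {q2}.
Split {q0,q4,q5} by δ(·,1) → {q4,q5} and {q0}.
The partition is now stable with 4 blocks: {q1,q3} | {q4,q5} | {q2} | {q0}.
The equivalence class containing q1 is {q1,q3}, of size 2.

2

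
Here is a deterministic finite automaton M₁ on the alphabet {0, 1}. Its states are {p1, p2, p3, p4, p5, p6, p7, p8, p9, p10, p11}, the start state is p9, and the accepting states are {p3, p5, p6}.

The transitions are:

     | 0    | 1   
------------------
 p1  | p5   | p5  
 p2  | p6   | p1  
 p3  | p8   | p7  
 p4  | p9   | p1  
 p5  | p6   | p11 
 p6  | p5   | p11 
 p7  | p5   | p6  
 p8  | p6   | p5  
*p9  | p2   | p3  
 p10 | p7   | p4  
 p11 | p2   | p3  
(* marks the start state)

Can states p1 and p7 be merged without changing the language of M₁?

Yes

States {p4,p10} cannot be reached from the start state, so discard them.
Initial partition by acceptance: {p3,p5,p6} | {p1,p2,p7,p8,p9,p11}.
Refine {p3,p5,p6} on symbol 0: members go to different blocks, giving {p5,p6} and {p3}.
On input 0, block {p1,p2,p7,p8,p9,p11} splits into {p1,p2,p7,p8} and {p9,p11}.
Refine {p1,p2,p7,p8} on symbol 1: members go to different blocks, giving {p1,p7,p8} and {p2}.
Stable partition: {p5,p6} | {p1,p7,p8} | {p3} | {p9,p11} | {p2} — 5 equivalence classes.
p1 and p7 lie in the same block of the stable partition, so they are equivalent — no string distinguishes them.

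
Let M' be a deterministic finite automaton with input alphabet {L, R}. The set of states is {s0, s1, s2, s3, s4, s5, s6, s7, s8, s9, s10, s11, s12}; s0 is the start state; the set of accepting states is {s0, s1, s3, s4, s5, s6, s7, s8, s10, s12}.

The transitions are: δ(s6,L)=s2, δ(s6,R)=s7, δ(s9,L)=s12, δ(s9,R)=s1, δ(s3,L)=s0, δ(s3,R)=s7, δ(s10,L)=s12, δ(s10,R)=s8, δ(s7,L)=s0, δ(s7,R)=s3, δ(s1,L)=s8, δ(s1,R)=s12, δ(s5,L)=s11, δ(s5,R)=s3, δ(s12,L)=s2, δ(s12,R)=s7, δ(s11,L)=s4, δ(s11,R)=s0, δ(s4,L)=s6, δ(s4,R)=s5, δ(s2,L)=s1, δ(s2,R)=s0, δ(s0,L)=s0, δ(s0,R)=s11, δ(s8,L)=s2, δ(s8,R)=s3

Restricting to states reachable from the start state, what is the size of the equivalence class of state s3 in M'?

2

Reachable states from the start: {s0,s1,s2,s3,s4,s5,s6,s7,s8,s11,s12}. Unreachable: {s9,s10} — drop them.
Start with accepting vs non-accepting: {s0,s1,s3,s4,s5,s6,s7,s8,s12} | {s2,s11}.
On input L, block {s0,s1,s3,s4,s5,s6,s7,s8,s12} splits into {s0,s1,s3,s4,s7} and {s5,s6,s8,s12}.
On input L, block {s0,s1,s3,s4,s7} splits into {s0,s3,s7} and {s1,s4}.
Split {s0,s3,s7} by δ(·,R) → {s3,s7} and {s0}.
Stable partition: {s3,s7} | {s2,s11} | {s5,s6,s8,s12} | {s1,s4} | {s0} — 5 equivalence classes.
State s3 belongs to the block {s3,s7}, which has 2 states.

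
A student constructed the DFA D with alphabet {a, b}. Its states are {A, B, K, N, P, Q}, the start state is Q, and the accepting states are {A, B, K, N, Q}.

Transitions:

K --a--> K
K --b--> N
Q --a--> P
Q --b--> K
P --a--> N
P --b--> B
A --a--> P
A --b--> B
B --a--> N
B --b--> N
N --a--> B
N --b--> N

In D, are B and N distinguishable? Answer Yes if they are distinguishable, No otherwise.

First remove the unreachable states {A}; 5 states remain.
P0 = {B,K,N,Q} | {P}.
On input a, block {B,K,N,Q} splits into {B,K,N} and {Q}.
Stable partition: {B,K,N} | {P} | {Q} — 3 equivalence classes.
B and N lie in the same block of the stable partition, so they are equivalent — no string distinguishes them.

No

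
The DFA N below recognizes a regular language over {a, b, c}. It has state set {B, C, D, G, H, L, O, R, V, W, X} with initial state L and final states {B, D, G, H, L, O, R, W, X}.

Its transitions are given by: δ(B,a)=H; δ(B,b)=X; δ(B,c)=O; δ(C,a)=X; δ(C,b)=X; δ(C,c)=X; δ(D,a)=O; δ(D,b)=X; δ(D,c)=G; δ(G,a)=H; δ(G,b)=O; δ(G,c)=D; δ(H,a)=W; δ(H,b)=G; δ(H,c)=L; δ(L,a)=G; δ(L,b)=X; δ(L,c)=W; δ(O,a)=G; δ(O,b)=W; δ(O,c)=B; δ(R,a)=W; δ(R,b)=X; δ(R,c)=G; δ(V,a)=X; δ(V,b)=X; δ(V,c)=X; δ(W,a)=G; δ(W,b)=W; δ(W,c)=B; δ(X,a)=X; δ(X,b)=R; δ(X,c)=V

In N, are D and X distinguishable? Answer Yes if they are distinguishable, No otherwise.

Yes

First remove the unreachable states {C}; 10 states remain.
P0 = {B,D,G,H,L,O,R,W,X} | {V}.
Refine {B,D,G,H,L,O,R,W,X} on symbol c: members go to different blocks, giving {B,D,G,H,L,O,R,W} and {X}.
Split {B,D,G,H,L,O,R,W} by δ(·,b) → {G,H,O,W} and {B,D,L,R}.
Stable partition: {G,H,O,W} | {V} | {X} | {B,D,L,R} — 4 equivalence classes.
D and X end up in different blocks, so they are distinguishable. For instance, the string 'c' is accepted from only D.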